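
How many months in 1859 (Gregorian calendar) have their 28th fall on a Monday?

3

Check the 28th of each month of 1859: Jan 28: Fri, Feb 28: Mon, Mar 28: Mon, Apr 28: Thu, May 28: Sat, Jun 28: Tue, Jul 28: Thu, Aug 28: Sun, Sep 28: Wed, Oct 28: Fri, Nov 28: Mon, Dec 28: Wed.
Monday occurs in February, March, November — 3 months.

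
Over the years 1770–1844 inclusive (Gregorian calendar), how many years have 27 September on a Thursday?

11

Track 27 September's weekday year by year (advancing +1, or +2 across a Feb 29):
  1770: Thu ✓  1771: Fri (+1)  1772: Sun (+2)  1773: Mon (+1)  1774: Tue (+1)
  1775: Wed (+1)  1776: Fri (+2)  1777: Sat (+1)  1778: Sun (+1)  1779: Mon (+1)
  1780: Wed (+2)  1781: Thu (+1) ✓  1782: Fri (+1)  1783: Sat (+1)  … (47 more years) …
  1831: Tue (+1)  1832: Thu (+2) ✓  1833: Fri (+1)  1834: Sat (+1)  1835: Sun (+1)
  1836: Tue (+2)  1837: Wed (+1)  1838: Thu (+1) ✓  1839: Fri (+1)  1840: Sun (+2)
  1841: Mon (+1)  1842: Tue (+1)  1843: Wed (+1)  1844: Fri (+2)
Thursday years: 1770, 1781, 1787, 1792, 1798, 1804, 1810, 1821, 1827, 1832, 1838 — 11 in total.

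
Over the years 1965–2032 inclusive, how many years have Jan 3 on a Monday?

Track Jan 3's weekday year by year (advancing +1, or +2 across a Feb 29):
  1965: Sun  1966: Mon (+1) ✓  1967: Tue (+1)  1968: Wed (+1)  1969: Fri (+2)
  1970: Sat (+1)  1971: Sun (+1)  1972: Mon (+1) ✓  1973: Wed (+2)  1974: Thu (+1)
  1975: Fri (+1)  1976: Sat (+1)  1977: Mon (+2) ✓  1978: Tue (+1)  … (40 more years) …
  2019: Thu (+1)  2020: Fri (+1)  2021: Sun (+2)  2022: Mon (+1) ✓  2023: Tue (+1)
  2024: Wed (+1)  2025: Fri (+2)  2026: Sat (+1)  2027: Sun (+1)  2028: Mon (+1) ✓
  2029: Wed (+2)  2030: Thu (+1)  2031: Fri (+1)  2032: Sat (+1)
Monday years: 1966, 1972, 1977, 1983, 1994, 2000, 2005, 2011, 2022, 2028 — 10 in total.

10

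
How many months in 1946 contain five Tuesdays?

A month of length L has five Tuesdays iff its first Tuesday is on day ≤ L−28 (so day 1–3 in a 31-day month, 1–2 in a 30-day month, day 1 in a leap February).
Checking each month of 1946: Jan starts Tue (31d) ✓; Feb starts Fri (28d); Mar starts Fri (31d); Apr starts Mon (30d) ✓; May starts Wed (31d); Jun starts Sat (30d); Jul starts Mon (31d) ✓; Aug starts Thu (31d); Sep starts Sun (30d); Oct starts Tue (31d) ✓; Nov starts Fri (30d); Dec starts Sun (31d) ✓.
Five-Tuesday months: January, April, July, October, December → 5.

5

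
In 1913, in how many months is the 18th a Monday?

Check the 18th of each month of 1913: Jan 18: Sat, Feb 18: Tue, Mar 18: Tue, Apr 18: Fri, May 18: Sun, Jun 18: Wed, Jul 18: Fri, Aug 18: Mon, Sep 18: Thu, Oct 18: Sat, Nov 18: Tue, Dec 18: Thu.
Monday occurs in August — 1 month.

1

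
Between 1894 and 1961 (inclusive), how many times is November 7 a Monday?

10

Track November 7's weekday year by year (advancing +1, or +2 across a Feb 29):
  1894: Wed  1895: Thu (+1)  1896: Sat (+2)  1897: Sun (+1)  1898: Mon (+1) ✓
  1899: Tue (+1)  1900: Wed (+1)  1901: Thu (+1)  1902: Fri (+1)  1903: Sat (+1)
  1904: Mon (+2) ✓  1905: Tue (+1)  1906: Wed (+1)  1907: Thu (+1)  … (40 more years) …
  1948: Sun (+2)  1949: Mon (+1) ✓  1950: Tue (+1)  1951: Wed (+1)  1952: Fri (+2)
  1953: Sat (+1)  1954: Sun (+1)  1955: Mon (+1) ✓  1956: Wed (+2)  1957: Thu (+1)
  1958: Fri (+1)  1959: Sat (+1)  1960: Mon (+2) ✓  1961: Tue (+1)
Monday years: 1898, 1904, 1910, 1921, 1927, 1932, 1938, 1949, 1955, 1960 — 10 in total.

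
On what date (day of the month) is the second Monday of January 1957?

14

January 1, 1957 is a Tuesday, so the first Monday is the 7th.
The second Monday is 7 + 7 = 14.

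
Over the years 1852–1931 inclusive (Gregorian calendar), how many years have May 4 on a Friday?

Track May 4's weekday year by year (advancing +1, or +2 across a Feb 29):
  1852: Tue  1853: Wed (+1)  1854: Thu (+1)  1855: Fri (+1) ✓  1856: Sun (+2)
  1857: Mon (+1)  1858: Tue (+1)  1859: Wed (+1)  1860: Fri (+2) ✓  1861: Sat (+1)
  1862: Sun (+1)  1863: Mon (+1)  1864: Wed (+2)  1865: Thu (+1)  … (52 more years) …
  1918: Sat (+1)  1919: Sun (+1)  1920: Tue (+2)  1921: Wed (+1)  1922: Thu (+1)
  1923: Fri (+1) ✓  1924: Sun (+2)  1925: Mon (+1)  1926: Tue (+1)  1927: Wed (+1)
  1928: Fri (+2) ✓  1929: Sat (+1)  1930: Sun (+1)  1931: Mon (+1)
Friday years: 1855, 1860, 1866, 1877, 1883, 1888, 1894, 1900, 1906, 1917, 1923, 1928 — 12 in total.

12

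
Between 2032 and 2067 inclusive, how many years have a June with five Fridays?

June has 30 days; it has five Fridays when Friday falls among the first (month-length − 28) days — i.e. when June 1 is one of Friday/Thursday.
June 1 by year: 2032:Tue 2033:Wed 2034:Thu✓ 2035:Fri✓ 2036:Sun 2037:Mon 2038:Tue 2039:Wed 2040:Fri✓ 2041:Sat 2042:Sun 2043:Mon 2044:Wed 2045:Thu✓ 2046:Fri✓ …(6 more)… 2053:Sun 2054:Mon 2055:Tue 2056:Thu✓ 2057:Fri✓ 2058:Sat 2059:Sun 2060:Tue 2061:Wed 2062:Thu✓ 2063:Fri✓ 2064:Sun 2065:Mon 2066:Tue 2067:Wed
Years with five Fridays: 2034, 2035, 2040, 2045, 2046, 2051, 2056, 2057, 2062, 2063 → 10.

10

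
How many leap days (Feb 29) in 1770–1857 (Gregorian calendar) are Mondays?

3

Leap years in 1770–1857: 21 of them.
Feb 29 weekday advances by 5 (mod 7) from one leap year to the next four years later (or differs when a century non-leap intervenes).
Leap-day weekdays: 1772:Sat 1776:Thu 1780:Tue 1784:Sun 1788:Fri 1792:Wed 1796:Mon✓ 1804:Wed 1808:Mon✓ 1812:Sat 1816:Thu 1820:Tue 1824:Sun 1828:Fri 1832:Wed 1836:Mon✓ 1840:Sat 1844:Thu 1848:Tue 1852:Sun 1856:Fri
Monday: 1796, 1808, 1836 → 3.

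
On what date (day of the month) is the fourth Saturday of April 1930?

26

April 1, 1930 is a Tuesday, so the first Saturday is the 5th.
The fourth Saturday is 5 + 21 = 26.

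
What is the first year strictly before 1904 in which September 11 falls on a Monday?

From one year to the next, a fixed date's weekday advances by 1, or by 2 when a Feb 29 lies between the two dates.
1904: September 11 is Sunday.
1903: Friday (−2)
1902: Thursday (−1)
1901: Wednesday (−1)
1900: Tuesday (−1)
1899: Monday (−1)
September 11 falls on a Monday in 1899.

1899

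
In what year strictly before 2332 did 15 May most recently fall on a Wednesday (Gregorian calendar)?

2329

From one year to the next, a fixed date's weekday advances by 1, or by 2 when a Feb 29 lies between the two dates.
2332: May 15 is Sunday.
2331: Friday (−2)
2330: Thursday (−1)
2329: Wednesday (−1)
15 May falls on a Wednesday in 2329.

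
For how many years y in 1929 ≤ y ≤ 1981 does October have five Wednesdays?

23

October has 31 days; it has five Wednesdays when Wednesday falls among the first (month-length − 28) days — i.e. when October 1 is one of Wednesday/Tuesday/Monday.
October 1 by year: 1929:Tue✓ 1930:Wed✓ 1931:Thu 1932:Sat 1933:Sun 1934:Mon✓ 1935:Tue✓ 1936:Thu 1937:Fri 1938:Sat 1939:Sun 1940:Tue✓ 1941:Wed✓ 1942:Thu 1943:Fri …(23 more)… 1967:Sun 1968:Tue✓ 1969:Wed✓ 1970:Thu 1971:Fri 1972:Sun 1973:Mon✓ 1974:Tue✓ 1975:Wed✓ 1976:Fri 1977:Sat 1978:Sun 1979:Mon✓ 1980:Wed✓ 1981:Thu
Years with five Wednesdays: 1929, 1930, 1934, 1935, 1940, 1941, 1945, 1946, 1947, 1951, 1952, 1956, 1957, 1958, 1962, 1963, 1968, 1969, 1973, 1974, 1975, 1979, 1980 → 23.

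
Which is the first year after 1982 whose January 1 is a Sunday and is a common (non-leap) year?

1989

Jan 1 advances by 2 weekdays after a leap year and by 1 after a common year.
1982: Jan 1 is Friday.
1983: Saturday
1984: Sunday (leap)
1985: Tuesday
1986: Wednesday
1987: Thursday
1988: Friday (leap)
1989: Sunday
1989 begins on a Sunday and is a common year.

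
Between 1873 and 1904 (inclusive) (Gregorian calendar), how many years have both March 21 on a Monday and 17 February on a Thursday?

3

Check each year's weekday for March 21 and 17 February:
  1873: Fri/Mon  1874: Sat/Tue  1875: Sun/Wed  1876: Tue/Thu  1877: Wed/Sat  1878: Thu/Sun  1879: Fri/Mon  1880: Sun/Tue  1881: Mon/Thu ✓  1882: Tue/Fri  1883: Wed/Sat  1884: Fri/Sun  1885: Sat/Tue  1886: Sun/Wed  …(4 more)…  1891: Sat/Tue  1892: Mon/Wed  1893: Tue/Fri  1894: Wed/Sat  1895: Thu/Sun  1896: Sat/Mon  1897: Sun/Wed  1898: Mon/Thu ✓  1899: Tue/Fri  1900: Wed/Sat  1901: Thu/Sun  1902: Fri/Mon  1903: Sat/Tue  1904: Mon/Wed
Both conditions hold in: 1881, 1887, 1898 — 3.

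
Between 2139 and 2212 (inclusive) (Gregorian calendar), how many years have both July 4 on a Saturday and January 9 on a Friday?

Check each year's weekday for July 4 and January 9:
  2139: Sat/Fri ✓  2140: Mon/Sat  2141: Tue/Mon  2142: Wed/Tue  2143: Thu/Wed  2144: Sat/Thu  2145: Sun/Sat  2146: Mon/Sun  2147: Tue/Mon  2148: Thu/Tue  2149: Fri/Thu  2150: Sat/Fri ✓  2151: Sun/Sat  2152: Tue/Sun  …(46 more)…  2199: Thu/Wed  2200: Fri/Thu  2201: Sat/Fri ✓  2202: Sun/Sat  2203: Mon/Sun  2204: Wed/Mon  2205: Thu/Wed  2206: Fri/Thu  2207: Sat/Fri ✓  2208: Mon/Sat  2209: Tue/Mon  2210: Wed/Tue  2211: Thu/Wed  2212: Sat/Thu
Both conditions hold in: 2139, 2150, 2161, 2167, 2178, 2189, 2195, 2201, 2207 — 9.

9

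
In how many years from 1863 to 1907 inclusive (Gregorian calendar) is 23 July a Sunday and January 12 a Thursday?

Check each year's weekday for 23 July and January 12:
  1863: Thu/Mon  1864: Sat/Tue  1865: Sun/Thu ✓  1866: Mon/Fri  1867: Tue/Sat  1868: Thu/Sun  1869: Fri/Tue  1870: Sat/Wed  1871: Sun/Thu ✓  1872: Tue/Fri  1873: Wed/Sun  1874: Thu/Mon  1875: Fri/Tue  1876: Sun/Wed  …(17 more)…  1894: Mon/Fri  1895: Tue/Sat  1896: Thu/Sun  1897: Fri/Tue  1898: Sat/Wed  1899: Sun/Thu ✓  1900: Mon/Fri  1901: Tue/Sat  1902: Wed/Sun  1903: Thu/Mon  1904: Sat/Tue  1905: Sun/Thu ✓  1906: Mon/Fri  1907: Tue/Sat
Both conditions hold in: 1865, 1871, 1882, 1893, 1899, 1905 — 6.

6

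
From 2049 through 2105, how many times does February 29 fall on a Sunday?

Leap years in 2049–2105: 13 of them.
Feb 29 weekday advances by 5 (mod 7) from one leap year to the next four years later (or differs when a century non-leap intervenes).
Leap-day weekdays: 2052:Thu 2056:Tue 2060:Sun✓ 2064:Fri 2068:Wed 2072:Mon 2076:Sat 2080:Thu 2084:Tue 2088:Sun✓ 2092:Fri 2096:Wed 2104:Fri
Sunday: 2060, 2088 → 2.

2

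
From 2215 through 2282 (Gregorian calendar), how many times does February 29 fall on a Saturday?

Leap years in 2215–2282: 17 of them.
Feb 29 weekday advances by 5 (mod 7) from one leap year to the next four years later (or differs when a century non-leap intervenes).
Leap-day weekdays: 2216:Thu 2220:Tue 2224:Sun 2228:Fri 2232:Wed 2236:Mon 2240:Sat✓ 2244:Thu 2248:Tue 2252:Sun 2256:Fri 2260:Wed 2264:Mon 2268:Sat✓ 2272:Thu 2276:Tue 2280:Sun
Saturday: 2240, 2268 → 2.

2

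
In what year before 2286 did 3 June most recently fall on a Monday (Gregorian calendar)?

From one year to the next, a fixed date's weekday advances by 1, or by 2 when a Feb 29 lies between the two dates.
2286: June 3 is Thursday.
2285: Wednesday (−1)
2284: Tuesday (−1)
2283: Sunday (−2)
2282: Saturday (−1)
2281: Friday (−1)
2280: Thursday (−1)
2279: Tuesday (−2)
2278: Monday (−1)
3 June falls on a Monday in 2278.

2278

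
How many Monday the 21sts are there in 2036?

3

Check the 21st of each month of 2036: Jan 21: Mon, Feb 21: Thu, Mar 21: Fri, Apr 21: Mon, May 21: Wed, Jun 21: Sat, Jul 21: Mon, Aug 21: Thu, Sep 21: Sun, Oct 21: Tue, Nov 21: Fri, Dec 21: Sun.
Monday occurs in January, April, July — 3 months.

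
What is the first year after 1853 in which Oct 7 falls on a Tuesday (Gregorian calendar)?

From one year to the next, a fixed date's weekday advances by 1, or by 2 when a Feb 29 lies between the two dates.
1853: October 7 is Friday.
1854: Saturday (+1)
1855: Sunday (+1)
1856: Tuesday (+2)
Oct 7 falls on a Tuesday in 1856.

1856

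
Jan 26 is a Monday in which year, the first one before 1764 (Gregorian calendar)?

From one year to the next, a fixed date's weekday advances by 1, or by 2 when a Feb 29 lies between the two dates.
1764: January 26 is Thursday.
1763: Wednesday (−1)
1762: Tuesday (−1)
1761: Monday (−1)
Jan 26 falls on a Monday in 1761.

1761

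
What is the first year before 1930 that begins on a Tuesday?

1929

Jan 1 advances by 2 weekdays after a leap year and by 1 after a common year.
1930: Jan 1 is Wednesday.
1929: Tuesday
1929 begins on a Tuesday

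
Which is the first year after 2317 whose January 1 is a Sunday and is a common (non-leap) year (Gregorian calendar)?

2322

Jan 1 advances by 2 weekdays after a leap year and by 1 after a common year.
2317: Jan 1 is Monday.
2318: Tuesday
2319: Wednesday
2320: Thursday (leap)
2321: Saturday
2322: Sunday
2322 begins on a Sunday and is a common year.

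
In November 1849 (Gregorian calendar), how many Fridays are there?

5

November 1849 has 30 days and begins on Thursday.
The first Friday is November 2.
Fridays fall on 2, 9, 16, 23, 30 — that's 5.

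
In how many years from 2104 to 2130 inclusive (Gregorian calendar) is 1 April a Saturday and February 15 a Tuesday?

1

Check each year's weekday for 1 April and February 15:
  2104: Tue/Fri  2105: Wed/Sun  2106: Thu/Mon  2107: Fri/Tue  2108: Sun/Wed  2109: Mon/Fri  2110: Tue/Sat  2111: Wed/Sun  2112: Fri/Mon  2113: Sat/Wed  2114: Sun/Thu  2115: Mon/Fri  2116: Wed/Sat  2117: Thu/Mon  2118: Fri/Tue  2119: Sat/Wed  2120: Mon/Thu  2121: Tue/Sat  2122: Wed/Sun  2123: Thu/Mon  2124: Sat/Tue ✓  2125: Sun/Thu  2126: Mon/Fri  2127: Tue/Sat  2128: Thu/Sun  2129: Fri/Tue  2130: Sat/Wed
Both conditions hold in: 2124 — 1.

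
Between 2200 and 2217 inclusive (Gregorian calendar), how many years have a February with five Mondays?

February has 28 days (29 in leap years); it has five Mondays when Monday falls among the first (month-length − 28) days — i.e. when February 1 is Monday in a leap year (never in a common year).
February 1 by year: 2200:Sat 2201:Sun 2202:Mon 2203:Tue 2204:Wed 2205:Fri 2206:Sat 2207:Sun 2208:Mon✓ 2209:Wed 2210:Thu 2211:Fri 2212:Sat 2213:Mon 2214:Tue 2215:Wed 2216:Thu 2217:Sat
Years with five Mondays: 2208 → 1.

1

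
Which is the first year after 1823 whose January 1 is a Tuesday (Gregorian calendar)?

Jan 1 advances by 2 weekdays after a leap year and by 1 after a common year.
1823: Jan 1 is Wednesday.
1824: Thursday (leap)
1825: Saturday
1826: Sunday
1827: Monday
1828: Tuesday (leap)
1828 begins on a Tuesday

1828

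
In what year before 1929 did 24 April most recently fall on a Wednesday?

From one year to the next, a fixed date's weekday advances by 1, or by 2 when a Feb 29 lies between the two dates.
1929: April 24 is Wednesday.
1928: Tuesday (−1)
1927: Sunday (−2)
1926: Saturday (−1)
1925: Friday (−1)
1924: Thursday (−1)
1923: Tuesday (−2)
1922: Monday (−1)
1921: Sunday (−1)
1920: Saturday (−1)
1919: Thursday (−2)
1918: Wednesday (−1)
24 April falls on a Wednesday in 1918.

1918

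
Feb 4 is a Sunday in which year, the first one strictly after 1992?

1996

From one year to the next, a fixed date's weekday advances by 1, or by 2 when a Feb 29 lies between the two dates.
1992: February 4 is Tuesday.
1993: Thursday (+2)
1994: Friday (+1)
1995: Saturday (+1)
1996: Sunday (+1)
Feb 4 falls on a Sunday in 1996.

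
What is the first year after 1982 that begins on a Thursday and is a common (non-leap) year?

1987

Jan 1 advances by 2 weekdays after a leap year and by 1 after a common year.
1982: Jan 1 is Friday.
1983: Saturday
1984: Sunday (leap)
1985: Tuesday
1986: Wednesday
1987: Thursday
1987 begins on a Thursday and is a common year.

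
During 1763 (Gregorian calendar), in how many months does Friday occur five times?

4

A month of length L has five Fridays iff its first Friday is on day ≤ L−28 (so day 1–3 in a 31-day month, 1–2 in a 30-day month, day 1 in a leap February).
Checking each month of 1763: Jan starts Sat (31d); Feb starts Tue (28d); Mar starts Tue (31d); Apr starts Fri (30d) ✓; May starts Sun (31d); Jun starts Wed (30d); Jul starts Fri (31d) ✓; Aug starts Mon (31d); Sep starts Thu (30d) ✓; Oct starts Sat (31d); Nov starts Tue (30d); Dec starts Thu (31d) ✓.
Five-Friday months: April, July, September, December → 4.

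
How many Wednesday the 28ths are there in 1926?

2

Check the 28th of each month of 1926: Jan 28: Thu, Feb 28: Sun, Mar 28: Sun, Apr 28: Wed, May 28: Fri, Jun 28: Mon, Jul 28: Wed, Aug 28: Sat, Sep 28: Tue, Oct 28: Thu, Nov 28: Sun, Dec 28: Tue.
Wednesday occurs in April, July — 2 months.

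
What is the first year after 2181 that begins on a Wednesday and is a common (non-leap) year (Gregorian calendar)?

2183

Jan 1 advances by 2 weekdays after a leap year and by 1 after a common year.
2181: Jan 1 is Monday.
2182: Tuesday
2183: Wednesday
2183 begins on a Wednesday and is a common year.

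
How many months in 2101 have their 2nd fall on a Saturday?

Check the 2nd of each month of 2101: Jan 2: Sun, Feb 2: Wed, Mar 2: Wed, Apr 2: Sat, May 2: Mon, Jun 2: Thu, Jul 2: Sat, Aug 2: Tue, Sep 2: Fri, Oct 2: Sun, Nov 2: Wed, Dec 2: Fri.
Saturday occurs in April, July — 2 months.

2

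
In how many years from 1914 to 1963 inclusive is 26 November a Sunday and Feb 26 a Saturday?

2

Check each year's weekday for 26 November and Feb 26:
  1914: Thu/Thu  1915: Fri/Fri  1916: Sun/Sat ✓  1917: Mon/Mon  1918: Tue/Tue  1919: Wed/Wed  1920: Fri/Thu  1921: Sat/Sat  1922: Sun/Sun  1923: Mon/Mon  1924: Wed/Tue  1925: Thu/Thu  1926: Fri/Fri  1927: Sat/Sat  …(22 more)…  1950: Sun/Sun  1951: Mon/Mon  1952: Wed/Tue  1953: Thu/Thu  1954: Fri/Fri  1955: Sat/Sat  1956: Mon/Sun  1957: Tue/Tue  1958: Wed/Wed  1959: Thu/Thu  1960: Sat/Fri  1961: Sun/Sun  1962: Mon/Mon  1963: Tue/Tue
Both conditions hold in: 1916, 1944 — 2.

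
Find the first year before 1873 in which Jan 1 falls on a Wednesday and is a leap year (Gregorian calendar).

1868

Jan 1 advances by 2 weekdays after a leap year and by 1 after a common year.
1873: Jan 1 is Wednesday.
1872: Monday (leap)
1871: Sunday
1870: Saturday
1869: Friday
1868: Wednesday (leap)
1868 begins on a Wednesday and is a leap year.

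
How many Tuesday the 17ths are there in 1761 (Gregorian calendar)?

Check the 17th of each month of 1761: Jan 17: Sat, Feb 17: Tue, Mar 17: Tue, Apr 17: Fri, May 17: Sun, Jun 17: Wed, Jul 17: Fri, Aug 17: Mon, Sep 17: Thu, Oct 17: Sat, Nov 17: Tue, Dec 17: Thu.
Tuesday occurs in February, March, November — 3 months.

3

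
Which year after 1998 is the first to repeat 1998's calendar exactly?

Two years share a calendar iff Jan 1 falls on the same weekday and both are leap or both are common. 1998: Jan 1 is Thursday, common year.
1999: Jan 1 Friday, common
2000: Jan 1 Saturday, leap
2001: Jan 1 Monday, common
2002: Jan 1 Tuesday, common
2003: Jan 1 Wednesday, common
2004: Jan 1 Thursday, leap
2005: Jan 1 Saturday, common
2006: Jan 1 Sunday, common
2007: Jan 1 Monday, common
2008: Jan 1 Tuesday, leap
2009: Jan 1 Thursday, common
2009 matches on both conditions.

2009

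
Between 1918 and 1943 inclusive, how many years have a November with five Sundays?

November has 30 days; it has five Sundays when Sunday falls among the first (month-length − 28) days — i.e. when November 1 is one of Sunday/Saturday.
November 1 by year: 1918:Fri 1919:Sat✓ 1920:Mon 1921:Tue 1922:Wed 1923:Thu 1924:Sat✓ 1925:Sun✓ 1926:Mon 1927:Tue 1928:Thu 1929:Fri 1930:Sat✓ 1931:Sun✓ 1932:Tue 1933:Wed 1934:Thu 1935:Fri 1936:Sun✓ 1937:Mon 1938:Tue 1939:Wed 1940:Fri 1941:Sat✓ 1942:Sun✓ 1943:Mon
Years with five Sundays: 1919, 1924, 1925, 1930, 1931, 1936, 1941, 1942 → 8.

8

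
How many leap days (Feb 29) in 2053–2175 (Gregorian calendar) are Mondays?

Leap years in 2053–2175: 29 of them.
Feb 29 weekday advances by 5 (mod 7) from one leap year to the next four years later (or differs when a century non-leap intervenes).
Leap-day weekdays: 2056:Tue 2060:Sun 2064:Fri 2068:Wed 2072:Mon✓ 2076:Sat 2080:Thu 2084:Tue 2088:Sun 2092:Fri 2096:Wed 2104:Fri 2108:Wed …(3 more)… 2124:Tue 2128:Sun 2132:Fri 2136:Wed 2140:Mon✓ 2144:Sat 2148:Thu 2152:Tue 2156:Sun 2160:Fri 2164:Wed 2168:Mon✓ 2172:Sat
Monday: 2072, 2112, 2140, 2168 → 4.

4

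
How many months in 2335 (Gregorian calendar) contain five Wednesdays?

4

A month of length L has five Wednesdays iff its first Wednesday is on day ≤ L−28 (so day 1–3 in a 31-day month, 1–2 in a 30-day month, day 1 in a leap February).
Checking each month of 2335: Jan starts Tue (31d) ✓; Feb starts Fri (28d); Mar starts Fri (31d); Apr starts Mon (30d); May starts Wed (31d) ✓; Jun starts Sat (30d); Jul starts Mon (31d) ✓; Aug starts Thu (31d); Sep starts Sun (30d); Oct starts Tue (31d) ✓; Nov starts Fri (30d); Dec starts Sun (31d).
Five-Wednesday months: January, May, July, October → 4.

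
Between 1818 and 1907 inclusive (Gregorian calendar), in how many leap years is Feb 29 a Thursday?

Leap years in 1818–1907: 21 of them.
Feb 29 weekday advances by 5 (mod 7) from one leap year to the next four years later (or differs when a century non-leap intervenes).
Leap-day weekdays: 1820:Tue 1824:Sun 1828:Fri 1832:Wed 1836:Mon 1840:Sat 1844:Thu✓ 1848:Tue 1852:Sun 1856:Fri 1860:Wed 1864:Mon 1868:Sat 1872:Thu✓ 1876:Tue 1880:Sun 1884:Fri 1888:Wed 1892:Mon 1896:Sat 1904:Mon
Thursday: 1844, 1872 → 2.

2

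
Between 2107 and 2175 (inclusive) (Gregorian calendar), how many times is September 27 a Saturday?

9

Track September 27's weekday year by year (advancing +1, or +2 across a Feb 29):
  2107: Tue  2108: Thu (+2)  2109: Fri (+1)  2110: Sat (+1) ✓  2111: Sun (+1)
  2112: Tue (+2)  2113: Wed (+1)  2114: Thu (+1)  2115: Fri (+1)  2116: Sun (+2)
  2117: Mon (+1)  2118: Tue (+1)  2119: Wed (+1)  2120: Fri (+2)  … (41 more years) …
  2162: Mon (+1)  2163: Tue (+1)  2164: Thu (+2)  2165: Fri (+1)  2166: Sat (+1) ✓
  2167: Sun (+1)  2168: Tue (+2)  2169: Wed (+1)  2170: Thu (+1)  2171: Fri (+1)
  2172: Sun (+2)  2173: Mon (+1)  2174: Tue (+1)  2175: Wed (+1)
Saturday years: 2110, 2121, 2127, 2132, 2138, 2149, 2155, 2160, 2166 — 9 in total.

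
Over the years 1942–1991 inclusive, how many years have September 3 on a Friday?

7

Track September 3's weekday year by year (advancing +1, or +2 across a Feb 29):
  1942: Thu  1943: Fri (+1) ✓  1944: Sun (+2)  1945: Mon (+1)  1946: Tue (+1)
  1947: Wed (+1)  1948: Fri (+2) ✓  1949: Sat (+1)  1950: Sun (+1)  1951: Mon (+1)
  1952: Wed (+2)  1953: Thu (+1)  1954: Fri (+1) ✓  1955: Sat (+1)  … (22 more years) …
  1978: Sun (+1)  1979: Mon (+1)  1980: Wed (+2)  1981: Thu (+1)  1982: Fri (+1) ✓
  1983: Sat (+1)  1984: Mon (+2)  1985: Tue (+1)  1986: Wed (+1)  1987: Thu (+1)
  1988: Sat (+2)  1989: Sun (+1)  1990: Mon (+1)  1991: Tue (+1)
Friday years: 1943, 1948, 1954, 1965, 1971, 1976, 1982 — 7 in total.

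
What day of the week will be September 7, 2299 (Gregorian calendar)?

Thursday

January 1, 2299 is a Sunday.
September 7 is day 250 of the year, i.e. 249 days after Jan 1.
249 mod 7 = 4, so advance 4 weekdays from Sunday: Thursday.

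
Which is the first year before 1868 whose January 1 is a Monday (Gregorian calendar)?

Jan 1 advances by 2 weekdays after a leap year and by 1 after a common year.
1868: Jan 1 is Wednesday (leap).
1867: Tuesday
1866: Monday
1866 begins on a Monday

1866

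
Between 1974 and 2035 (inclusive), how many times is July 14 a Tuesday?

Track July 14's weekday year by year (advancing +1, or +2 across a Feb 29):
  1974: Sun  1975: Mon (+1)  1976: Wed (+2)  1977: Thu (+1)  1978: Fri (+1)
  1979: Sat (+1)  1980: Mon (+2)  1981: Tue (+1) ✓  1982: Wed (+1)  1983: Thu (+1)
  1984: Sat (+2)  1985: Sun (+1)  1986: Mon (+1)  1987: Tue (+1) ✓  … (34 more years) …
  2022: Thu (+1)  2023: Fri (+1)  2024: Sun (+2)  2025: Mon (+1)  2026: Tue (+1) ✓
  2027: Wed (+1)  2028: Fri (+2)  2029: Sat (+1)  2030: Sun (+1)  2031: Mon (+1)
  2032: Wed (+2)  2033: Thu (+1)  2034: Fri (+1)  2035: Sat (+1)
Tuesday years: 1981, 1987, 1992, 1998, 2009, 2015, 2020, 2026 — 8 in total.

8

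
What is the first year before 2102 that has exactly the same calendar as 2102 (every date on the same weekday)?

Two years share a calendar iff Jan 1 falls on the same weekday and both are leap or both are common. 2102: Jan 1 is Sunday, common year.
2101: Jan 1 Saturday, common
2100: Jan 1 Friday, common
2099: Jan 1 Thursday, common
2098: Jan 1 Wednesday, common
2097: Jan 1 Tuesday, common
2096: Jan 1 Sunday, leap
2095: Jan 1 Saturday, common
2094: Jan 1 Friday, common
2093: Jan 1 Thursday, common
2092: Jan 1 Tuesday, leap
2091: Jan 1 Monday, common
2090: Jan 1 Sunday, common
2090 matches on both conditions.

2090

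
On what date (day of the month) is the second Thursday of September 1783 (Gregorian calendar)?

September 1, 1783 is a Monday, so the first Thursday is the 4th.
The second Thursday is 4 + 7 = 11.

11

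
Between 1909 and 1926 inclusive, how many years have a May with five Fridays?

7

May has 31 days; it has five Fridays when Friday falls among the first (month-length − 28) days — i.e. when May 1 is one of Friday/Thursday/Wednesday.
May 1 by year: 1909:Sat 1910:Sun 1911:Mon 1912:Wed✓ 1913:Thu✓ 1914:Fri✓ 1915:Sat 1916:Mon 1917:Tue 1918:Wed✓ 1919:Thu✓ 1920:Sat 1921:Sun 1922:Mon 1923:Tue 1924:Thu✓ 1925:Fri✓ 1926:Sat
Years with five Fridays: 1912, 1913, 1914, 1918, 1919, 1924, 1925 → 7.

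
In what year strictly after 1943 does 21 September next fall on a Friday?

1945

From one year to the next, a fixed date's weekday advances by 1, or by 2 when a Feb 29 lies between the two dates.
1943: September 21 is Tuesday.
1944: Thursday (+2)
1945: Friday (+1)
21 September falls on a Friday in 1945.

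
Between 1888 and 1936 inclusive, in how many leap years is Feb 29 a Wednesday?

2

Leap years in 1888–1936: 12 of them.
Feb 29 weekday advances by 5 (mod 7) from one leap year to the next four years later (or differs when a century non-leap intervenes).
Leap-day weekdays: 1888:Wed✓ 1892:Mon 1896:Sat 1904:Mon 1908:Sat 1912:Thu 1916:Tue 1920:Sun 1924:Fri 1928:Wed✓ 1932:Mon 1936:Sat
Wednesday: 1888, 1928 → 2.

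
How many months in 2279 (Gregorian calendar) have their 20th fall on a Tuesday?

1

Check the 20th of each month of 2279: Jan 20: Mon, Feb 20: Thu, Mar 20: Thu, Apr 20: Sun, May 20: Tue, Jun 20: Fri, Jul 20: Sun, Aug 20: Wed, Sep 20: Sat, Oct 20: Mon, Nov 20: Thu, Dec 20: Sat.
Tuesday occurs in May — 1 month.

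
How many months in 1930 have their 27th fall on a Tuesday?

1

Check the 27th of each month of 1930: Jan 27: Mon, Feb 27: Thu, Mar 27: Thu, Apr 27: Sun, May 27: Tue, Jun 27: Fri, Jul 27: Sun, Aug 27: Wed, Sep 27: Sat, Oct 27: Mon, Nov 27: Thu, Dec 27: Sat.
Tuesday occurs in May — 1 month.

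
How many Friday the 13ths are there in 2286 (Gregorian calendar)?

1

Check the 13th of each month of 2286: Jan 13: Wed, Feb 13: Sat, Mar 13: Sat, Apr 13: Tue, May 13: Thu, Jun 13: Sun, Jul 13: Tue, Aug 13: Fri, Sep 13: Mon, Oct 13: Wed, Nov 13: Sat, Dec 13: Mon.
Friday occurs in August — 1 month.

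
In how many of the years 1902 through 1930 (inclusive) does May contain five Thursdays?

13

May has 31 days; it has five Thursdays when Thursday falls among the first (month-length − 28) days — i.e. when May 1 is one of Thursday/Wednesday/Tuesday.
May 1 by year: 1902:Thu✓ 1903:Fri 1904:Sun 1905:Mon 1906:Tue✓ 1907:Wed✓ 1908:Fri 1909:Sat 1910:Sun 1911:Mon 1912:Wed✓ 1913:Thu✓ 1914:Fri 1915:Sat 1916:Mon 1917:Tue✓ 1918:Wed✓ 1919:Thu✓ 1920:Sat 1921:Sun 1922:Mon 1923:Tue✓ 1924:Thu✓ 1925:Fri 1926:Sat 1927:Sun 1928:Tue✓ 1929:Wed✓ 1930:Thu✓
Years with five Thursdays: 1902, 1906, 1907, 1912, 1913, 1917, 1918, 1919, 1923, 1924, 1928, 1929, 1930 → 13.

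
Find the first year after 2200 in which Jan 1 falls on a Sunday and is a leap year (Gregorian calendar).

2204

Jan 1 advances by 2 weekdays after a leap year and by 1 after a common year.
2200: Jan 1 is Wednesday.
2201: Thursday
2202: Friday
2203: Saturday
2204: Sunday (leap)
2204 begins on a Sunday and is a leap year.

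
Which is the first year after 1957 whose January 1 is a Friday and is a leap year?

1960

Jan 1 advances by 2 weekdays after a leap year and by 1 after a common year.
1957: Jan 1 is Tuesday.
1958: Wednesday
1959: Thursday
1960: Friday (leap)
1960 begins on a Friday and is a leap year.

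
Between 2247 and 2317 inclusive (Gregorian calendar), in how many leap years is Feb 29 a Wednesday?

Leap years in 2247–2317: 17 of them.
Feb 29 weekday advances by 5 (mod 7) from one leap year to the next four years later (or differs when a century non-leap intervenes).
Leap-day weekdays: 2248:Tue 2252:Sun 2256:Fri 2260:Wed✓ 2264:Mon 2268:Sat 2272:Thu 2276:Tue 2280:Sun 2284:Fri 2288:Wed✓ 2292:Mon 2296:Sat 2304:Mon 2308:Sat 2312:Thu 2316:Tue
Wednesday: 2260, 2288 → 2.

2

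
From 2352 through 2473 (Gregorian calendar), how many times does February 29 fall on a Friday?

Leap years in 2352–2473: 31 of them.
Feb 29 weekday advances by 5 (mod 7) from one leap year to the next four years later (or differs when a century non-leap intervenes).
Leap-day weekdays: 2352:Fri✓ 2356:Wed 2360:Mon 2364:Sat 2368:Thu 2372:Tue 2376:Sun 2380:Fri✓ 2384:Wed 2388:Mon 2392:Sat 2396:Thu 2400:Tue …(5 more)… 2424:Thu 2428:Tue 2432:Sun 2436:Fri✓ 2440:Wed 2444:Mon 2448:Sat 2452:Thu 2456:Tue 2460:Sun 2464:Fri✓ 2468:Wed 2472:Mon
Friday: 2352, 2380, 2408, 2436, 2464 → 5.

5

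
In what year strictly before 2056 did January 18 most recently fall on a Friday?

From one year to the next, a fixed date's weekday advances by 1, or by 2 when a Feb 29 lies between the two dates.
2056: January 18 is Tuesday.
2055: Monday (−1)
2054: Sunday (−1)
2053: Saturday (−1)
2052: Thursday (−2)
2051: Wednesday (−1)
2050: Tuesday (−1)
2049: Monday (−1)
2048: Saturday (−2)
2047: Friday (−1)
January 18 falls on a Friday in 2047.

2047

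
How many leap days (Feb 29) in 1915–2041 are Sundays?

5

Leap years in 1915–2041: 32 of them.
Feb 29 weekday advances by 5 (mod 7) from one leap year to the next four years later (or differs when a century non-leap intervenes).
Leap-day weekdays: 1916:Tue 1920:Sun✓ 1924:Fri 1928:Wed 1932:Mon 1936:Sat 1940:Thu 1944:Tue 1948:Sun✓ 1952:Fri 1956:Wed 1960:Mon 1964:Sat …(6 more)… 1992:Sat 1996:Thu 2000:Tue 2004:Sun✓ 2008:Fri 2012:Wed 2016:Mon 2020:Sat 2024:Thu 2028:Tue 2032:Sun✓ 2036:Fri 2040:Wed
Sunday: 1920, 1948, 1976, 2004, 2032 → 5.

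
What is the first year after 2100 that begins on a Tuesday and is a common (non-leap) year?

2109

Jan 1 advances by 2 weekdays after a leap year and by 1 after a common year.
2100: Jan 1 is Friday.
2101: Saturday
2102: Sunday
2103: Monday
2104: Tuesday (leap)
2105: Thursday
2106: Friday
2107: Saturday
2108: Sunday (leap)
2109: Tuesday
2109 begins on a Tuesday and is a common year.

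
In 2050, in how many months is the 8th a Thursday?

Check the 8th of each month of 2050: Jan 8: Sat, Feb 8: Tue, Mar 8: Tue, Apr 8: Fri, May 8: Sun, Jun 8: Wed, Jul 8: Fri, Aug 8: Mon, Sep 8: Thu, Oct 8: Sat, Nov 8: Tue, Dec 8: Thu.
Thursday occurs in September, December — 2 months.

2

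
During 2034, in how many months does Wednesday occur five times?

A month of length L has five Wednesdays iff its first Wednesday is on day ≤ L−28 (so day 1–3 in a 31-day month, 1–2 in a 30-day month, day 1 in a leap February).
Checking each month of 2034: Jan starts Sun (31d); Feb starts Wed (28d); Mar starts Wed (31d) ✓; Apr starts Sat (30d); May starts Mon (31d) ✓; Jun starts Thu (30d); Jul starts Sat (31d); Aug starts Tue (31d) ✓; Sep starts Fri (30d); Oct starts Sun (31d); Nov starts Wed (30d) ✓; Dec starts Fri (31d).
Five-Wednesday months: March, May, August, November → 4.

4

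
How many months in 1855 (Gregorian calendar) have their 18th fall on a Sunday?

3

Check the 18th of each month of 1855: Jan 18: Thu, Feb 18: Sun, Mar 18: Sun, Apr 18: Wed, May 18: Fri, Jun 18: Mon, Jul 18: Wed, Aug 18: Sat, Sep 18: Tue, Oct 18: Thu, Nov 18: Sun, Dec 18: Tue.
Sunday occurs in February, March, November — 3 months.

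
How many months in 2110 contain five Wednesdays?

5

A month of length L has five Wednesdays iff its first Wednesday is on day ≤ L−28 (so day 1–3 in a 31-day month, 1–2 in a 30-day month, day 1 in a leap February).
Checking each month of 2110: Jan starts Wed (31d) ✓; Feb starts Sat (28d); Mar starts Sat (31d); Apr starts Tue (30d) ✓; May starts Thu (31d); Jun starts Sun (30d); Jul starts Tue (31d) ✓; Aug starts Fri (31d); Sep starts Mon (30d); Oct starts Wed (31d) ✓; Nov starts Sat (30d); Dec starts Mon (31d) ✓.
Five-Wednesday months: January, April, July, October, December → 5.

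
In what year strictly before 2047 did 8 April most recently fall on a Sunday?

2046

From one year to the next, a fixed date's weekday advances by 1, or by 2 when a Feb 29 lies between the two dates.
2047: April 8 is Monday.
2046: Sunday (−1)
8 April falls on a Sunday in 2046.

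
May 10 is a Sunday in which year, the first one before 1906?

1903

From one year to the next, a fixed date's weekday advances by 1, or by 2 when a Feb 29 lies between the two dates.
1906: May 10 is Thursday.
1905: Wednesday (−1)
1904: Tuesday (−1)
1903: Sunday (−2)
May 10 falls on a Sunday in 1903.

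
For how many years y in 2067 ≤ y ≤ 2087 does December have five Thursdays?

8

December has 31 days; it has five Thursdays when Thursday falls among the first (month-length − 28) days — i.e. when December 1 is one of Thursday/Wednesday/Tuesday.
December 1 by year: 2067:Thu✓ 2068:Sat 2069:Sun 2070:Mon 2071:Tue✓ 2072:Thu✓ 2073:Fri 2074:Sat 2075:Sun 2076:Tue✓ 2077:Wed✓ 2078:Thu✓ 2079:Fri 2080:Sun 2081:Mon 2082:Tue✓ 2083:Wed✓ 2084:Fri 2085:Sat 2086:Sun 2087:Mon
Years with five Thursdays: 2067, 2071, 2072, 2076, 2077, 2078, 2082, 2083 → 8.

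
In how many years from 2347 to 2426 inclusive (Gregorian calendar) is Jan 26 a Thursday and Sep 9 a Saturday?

9

Check each year's weekday for Jan 26 and Sep 9:
  2347: Sun/Tue  2348: Mon/Thu  2349: Wed/Fri  2350: Thu/Sat ✓  2351: Fri/Sun  2352: Sat/Tue  2353: Mon/Wed  2354: Tue/Thu  2355: Wed/Fri  2356: Thu/Sun  2357: Sat/Mon  2358: Sun/Tue  2359: Mon/Wed  2360: Tue/Fri  …(52 more)…  2413: Sat/Mon  2414: Sun/Tue  2415: Mon/Wed  2416: Tue/Fri  2417: Thu/Sat ✓  2418: Fri/Sun  2419: Sat/Mon  2420: Sun/Wed  2421: Tue/Thu  2422: Wed/Fri  2423: Thu/Sat ✓  2424: Fri/Mon  2425: Sun/Tue  2426: Mon/Wed
Both conditions hold in: 2350, 2361, 2367, 2378, 2389, 2395, 2406, 2417, 2423 — 9.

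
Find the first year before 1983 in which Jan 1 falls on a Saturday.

1977

Jan 1 advances by 2 weekdays after a leap year and by 1 after a common year.
1983: Jan 1 is Saturday.
1982: Friday
1981: Thursday
1980: Tuesday (leap)
1979: Monday
1978: Sunday
1977: Saturday
1977 begins on a Saturday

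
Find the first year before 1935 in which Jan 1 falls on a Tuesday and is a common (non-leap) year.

Jan 1 advances by 2 weekdays after a leap year and by 1 after a common year.
1935: Jan 1 is Tuesday.
1934: Monday
1933: Sunday
1932: Friday (leap)
1931: Thursday
1930: Wednesday
1929: Tuesday
1929 begins on a Tuesday and is a common year.

1929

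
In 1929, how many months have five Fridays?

4

A month of length L has five Fridays iff its first Friday is on day ≤ L−28 (so day 1–3 in a 31-day month, 1–2 in a 30-day month, day 1 in a leap February).
Checking each month of 1929: Jan starts Tue (31d); Feb starts Fri (28d); Mar starts Fri (31d) ✓; Apr starts Mon (30d); May starts Wed (31d) ✓; Jun starts Sat (30d); Jul starts Mon (31d); Aug starts Thu (31d) ✓; Sep starts Sun (30d); Oct starts Tue (31d); Nov starts Fri (30d) ✓; Dec starts Sun (31d).
Five-Friday months: March, May, August, November → 4.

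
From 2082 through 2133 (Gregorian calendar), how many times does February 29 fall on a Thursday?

Leap years in 2082–2133: 12 of them.
Feb 29 weekday advances by 5 (mod 7) from one leap year to the next four years later (or differs when a century non-leap intervenes).
Leap-day weekdays: 2084:Tue 2088:Sun 2092:Fri 2096:Wed 2104:Fri 2108:Wed 2112:Mon 2116:Sat 2120:Thu✓ 2124:Tue 2128:Sun 2132:Fri
Thursday: 2120 → 1.

1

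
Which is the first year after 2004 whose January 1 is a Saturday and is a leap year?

2028

Jan 1 advances by 2 weekdays after a leap year and by 1 after a common year.
2004: Jan 1 is Thursday (leap).
2005: Saturday
2006: Sunday
2007: Monday
2008: Tuesday (leap)
2009: Thursday
2010: Friday
2011: Saturday
2012: Sunday (leap)
2013: Tuesday
2014: Wednesday
2015: Thursday
2016: Friday (leap)
2017: Sunday
2018: Monday
2019: Tuesday
2020: Wednesday (leap)
2021: Friday
2022: Saturday
2023: Sunday
2024: Monday (leap)
2025: Wednesday
2026: Thursday
2027: Friday
2028: Saturday (leap)
2028 begins on a Saturday and is a leap year.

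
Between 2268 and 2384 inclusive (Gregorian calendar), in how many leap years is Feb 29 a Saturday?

Leap years in 2268–2384: 29 of them.
Feb 29 weekday advances by 5 (mod 7) from one leap year to the next four years later (or differs when a century non-leap intervenes).
Leap-day weekdays: 2268:Sat✓ 2272:Thu 2276:Tue 2280:Sun 2284:Fri 2288:Wed 2292:Mon 2296:Sat✓ 2304:Mon 2308:Sat✓ 2312:Thu 2316:Tue 2320:Sun …(3 more)… 2336:Sat✓ 2340:Thu 2344:Tue 2348:Sun 2352:Fri 2356:Wed 2360:Mon 2364:Sat✓ 2368:Thu 2372:Tue 2376:Sun 2380:Fri 2384:Wed
Saturday: 2268, 2296, 2308, 2336, 2364 → 5.

5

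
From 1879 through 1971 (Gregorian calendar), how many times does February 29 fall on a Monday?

4

Leap years in 1879–1971: 22 of them.
Feb 29 weekday advances by 5 (mod 7) from one leap year to the next four years later (or differs when a century non-leap intervenes).
Leap-day weekdays: 1880:Sun 1884:Fri 1888:Wed 1892:Mon✓ 1896:Sat 1904:Mon✓ 1908:Sat 1912:Thu 1916:Tue 1920:Sun 1924:Fri 1928:Wed 1932:Mon✓ 1936:Sat 1940:Thu 1944:Tue 1948:Sun 1952:Fri 1956:Wed 1960:Mon✓ 1964:Sat 1968:Thu
Monday: 1892, 1904, 1932, 1960 → 4.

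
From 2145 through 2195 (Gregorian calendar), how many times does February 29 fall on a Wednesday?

Leap years in 2145–2195: 12 of them.
Feb 29 weekday advances by 5 (mod 7) from one leap year to the next four years later (or differs when a century non-leap intervenes).
Leap-day weekdays: 2148:Thu 2152:Tue 2156:Sun 2160:Fri 2164:Wed✓ 2168:Mon 2172:Sat 2176:Thu 2180:Tue 2184:Sun 2188:Fri 2192:Wed✓
Wednesday: 2164, 2192 → 2.

2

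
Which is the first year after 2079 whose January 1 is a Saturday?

Jan 1 advances by 2 weekdays after a leap year and by 1 after a common year.
2079: Jan 1 is Sunday.
2080: Monday (leap)
2081: Wednesday
2082: Thursday
2083: Friday
2084: Saturday (leap)
2084 begins on a Saturday

2084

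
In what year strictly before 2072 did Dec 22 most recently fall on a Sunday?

From one year to the next, a fixed date's weekday advances by 1, or by 2 when a Feb 29 lies between the two dates.
2072: December 22 is Thursday.
2071: Tuesday (−2)
2070: Monday (−1)
2069: Sunday (−1)
Dec 22 falls on a Sunday in 2069.

2069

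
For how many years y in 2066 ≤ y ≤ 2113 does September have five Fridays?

14

September has 30 days; it has five Fridays when Friday falls among the first (month-length − 28) days — i.e. when September 1 is one of Friday/Thursday.
September 1 by year: 2066:Wed 2067:Thu✓ 2068:Sat 2069:Sun 2070:Mon 2071:Tue 2072:Thu✓ 2073:Fri✓ 2074:Sat 2075:Sun 2076:Tue 2077:Wed 2078:Thu✓ 2079:Fri✓ 2080:Sun …(18 more)… 2099:Tue 2100:Wed 2101:Thu✓ 2102:Fri✓ 2103:Sat 2104:Mon 2105:Tue 2106:Wed 2107:Thu✓ 2108:Sat 2109:Sun 2110:Mon 2111:Tue 2112:Thu✓ 2113:Fri✓
Years with five Fridays: 2067, 2072, 2073, 2078, 2079, 2084, 2089, 2090, 2095, 2101, 2102, 2107, 2112, 2113 → 14.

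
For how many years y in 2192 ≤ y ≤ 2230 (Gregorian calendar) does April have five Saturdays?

10

April has 30 days; it has five Saturdays when Saturday falls among the first (month-length − 28) days — i.e. when April 1 is one of Saturday/Friday.
April 1 by year: 2192:Sun 2193:Mon 2194:Tue 2195:Wed 2196:Fri✓ 2197:Sat✓ 2198:Sun 2199:Mon 2200:Tue 2201:Wed 2202:Thu 2203:Fri✓ 2204:Sun 2205:Mon 2206:Tue …(9 more)… 2216:Mon 2217:Tue 2218:Wed 2219:Thu 2220:Sat✓ 2221:Sun 2222:Mon 2223:Tue 2224:Thu 2225:Fri✓ 2226:Sat✓ 2227:Sun 2228:Tue 2229:Wed 2230:Thu
Years with five Saturdays: 2196, 2197, 2203, 2208, 2209, 2214, 2215, 2220, 2225, 2226 → 10.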